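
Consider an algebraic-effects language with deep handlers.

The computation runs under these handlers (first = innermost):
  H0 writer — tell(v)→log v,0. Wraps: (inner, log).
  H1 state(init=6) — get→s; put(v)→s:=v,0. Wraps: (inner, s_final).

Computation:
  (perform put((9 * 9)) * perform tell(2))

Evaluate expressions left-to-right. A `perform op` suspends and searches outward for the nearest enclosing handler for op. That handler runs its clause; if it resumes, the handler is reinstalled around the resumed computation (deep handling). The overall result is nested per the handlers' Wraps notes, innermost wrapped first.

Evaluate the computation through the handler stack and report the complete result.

Answer: ((0, (2)), 81)

Evaluation trace:
put(81) @ H1 ⇒ s:=81
tell(2) @ H0 ⇒ log+=2
H0 returns (0, (2))
H1 returns ((0, (2)), 81)
= ((0, (2)), 81)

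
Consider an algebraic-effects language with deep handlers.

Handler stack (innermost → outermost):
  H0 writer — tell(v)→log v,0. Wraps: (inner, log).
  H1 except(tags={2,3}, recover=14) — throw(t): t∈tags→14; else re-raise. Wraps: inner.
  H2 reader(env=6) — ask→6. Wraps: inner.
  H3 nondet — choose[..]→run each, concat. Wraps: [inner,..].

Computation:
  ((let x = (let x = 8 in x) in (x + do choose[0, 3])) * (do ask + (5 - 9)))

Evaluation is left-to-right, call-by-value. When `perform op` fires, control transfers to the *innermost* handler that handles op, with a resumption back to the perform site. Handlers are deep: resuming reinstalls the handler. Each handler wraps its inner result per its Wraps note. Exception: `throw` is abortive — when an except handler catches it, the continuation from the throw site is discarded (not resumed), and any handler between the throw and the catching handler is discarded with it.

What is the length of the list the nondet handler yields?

Answer: 2

Step-by-step:
choose[0, 3] @ H3
  branch[0] choose=0:
    ask @ H2 ⇒ 6
    H0 returns (16, ())
    H1 returns (16, ())
    H2 returns (16, ())
    H3 returns [(16, ())]
  branch[1] choose=3:
    ask @ H2 ⇒ 6
    H0 returns (22, ())
    H1 returns (22, ())
    H2 returns (22, ())
    H3 returns [(22, ())]
= [(16, ()), (22, ())]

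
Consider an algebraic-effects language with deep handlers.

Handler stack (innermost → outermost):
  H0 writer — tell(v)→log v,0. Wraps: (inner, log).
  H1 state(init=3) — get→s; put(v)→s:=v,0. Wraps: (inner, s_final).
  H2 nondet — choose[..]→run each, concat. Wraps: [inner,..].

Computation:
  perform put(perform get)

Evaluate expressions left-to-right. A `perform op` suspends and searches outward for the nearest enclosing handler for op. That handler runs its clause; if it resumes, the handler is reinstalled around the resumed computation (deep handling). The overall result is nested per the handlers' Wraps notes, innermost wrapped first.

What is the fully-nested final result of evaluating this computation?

Step-by-step:
get @ H1 ⇒ 3
put(3) @ H1 ⇒ s:=3
H0 returns (0, ())
H1 returns ((0, ()), 3)
H2 returns [((0, ()), 3)]
= [((0, ()), 3)]

Answer: [((0, ()), 3)]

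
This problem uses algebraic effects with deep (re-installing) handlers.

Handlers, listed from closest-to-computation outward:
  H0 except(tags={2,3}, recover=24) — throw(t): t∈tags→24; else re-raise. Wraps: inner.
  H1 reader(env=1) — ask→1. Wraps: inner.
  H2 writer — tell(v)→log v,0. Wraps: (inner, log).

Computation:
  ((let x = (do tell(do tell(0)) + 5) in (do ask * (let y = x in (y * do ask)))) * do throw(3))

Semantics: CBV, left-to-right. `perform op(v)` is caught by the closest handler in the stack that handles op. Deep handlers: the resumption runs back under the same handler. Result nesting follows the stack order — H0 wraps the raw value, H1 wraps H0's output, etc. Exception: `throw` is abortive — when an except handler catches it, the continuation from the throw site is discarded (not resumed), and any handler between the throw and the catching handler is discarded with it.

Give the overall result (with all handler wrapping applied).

Answer: (24, (0, 0))

Working:
tell(0) @ H2 ⇒ log+=0
tell(0) @ H2 ⇒ log+=0
ask @ H1 ⇒ 1
ask @ H1 ⇒ 1
throw(3) @ H0 caught ⇒ 24
H1 returns 24
H2 returns (24, (0, 0))
= (24, (0, 0))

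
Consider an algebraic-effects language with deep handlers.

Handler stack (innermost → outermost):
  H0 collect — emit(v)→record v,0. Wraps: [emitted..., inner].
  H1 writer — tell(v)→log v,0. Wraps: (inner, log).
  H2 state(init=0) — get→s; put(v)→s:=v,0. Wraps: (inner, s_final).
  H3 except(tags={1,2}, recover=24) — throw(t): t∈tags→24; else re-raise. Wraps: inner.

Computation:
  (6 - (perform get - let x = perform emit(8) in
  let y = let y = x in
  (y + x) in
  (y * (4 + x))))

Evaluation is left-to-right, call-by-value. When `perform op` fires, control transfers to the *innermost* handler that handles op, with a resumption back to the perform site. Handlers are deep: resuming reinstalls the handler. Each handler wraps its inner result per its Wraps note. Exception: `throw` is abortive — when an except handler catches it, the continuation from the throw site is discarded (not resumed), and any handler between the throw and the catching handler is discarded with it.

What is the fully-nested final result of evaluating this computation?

Working:
get @ H2 ⇒ 0
emit(8) @ H0 ⇒ out+=8
H0 returns [8, 6]
H1 returns ([8, 6], ())
H2 returns (([8, 6], ()), 0)
H3 returns (([8, 6], ()), 0)
= (([8, 6], ()), 0)

Answer: (([8, 6], ()), 0)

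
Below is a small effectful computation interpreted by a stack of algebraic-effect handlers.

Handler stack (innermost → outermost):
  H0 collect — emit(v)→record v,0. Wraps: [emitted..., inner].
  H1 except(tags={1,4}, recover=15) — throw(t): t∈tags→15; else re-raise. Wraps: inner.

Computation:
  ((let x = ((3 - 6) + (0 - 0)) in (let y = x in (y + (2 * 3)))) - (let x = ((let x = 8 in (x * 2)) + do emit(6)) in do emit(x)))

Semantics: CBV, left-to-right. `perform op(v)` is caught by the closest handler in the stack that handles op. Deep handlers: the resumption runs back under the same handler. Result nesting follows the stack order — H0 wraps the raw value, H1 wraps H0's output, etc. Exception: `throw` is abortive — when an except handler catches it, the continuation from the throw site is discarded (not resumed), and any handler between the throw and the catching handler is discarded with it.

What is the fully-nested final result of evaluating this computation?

Working:
emit(6) @ H0 ⇒ out+=6
emit(16) @ H0 ⇒ out+=16
H0 returns [6, 16, 3]
H1 returns [6, 16, 3]
= [6, 16, 3]

Answer: [6, 16, 3]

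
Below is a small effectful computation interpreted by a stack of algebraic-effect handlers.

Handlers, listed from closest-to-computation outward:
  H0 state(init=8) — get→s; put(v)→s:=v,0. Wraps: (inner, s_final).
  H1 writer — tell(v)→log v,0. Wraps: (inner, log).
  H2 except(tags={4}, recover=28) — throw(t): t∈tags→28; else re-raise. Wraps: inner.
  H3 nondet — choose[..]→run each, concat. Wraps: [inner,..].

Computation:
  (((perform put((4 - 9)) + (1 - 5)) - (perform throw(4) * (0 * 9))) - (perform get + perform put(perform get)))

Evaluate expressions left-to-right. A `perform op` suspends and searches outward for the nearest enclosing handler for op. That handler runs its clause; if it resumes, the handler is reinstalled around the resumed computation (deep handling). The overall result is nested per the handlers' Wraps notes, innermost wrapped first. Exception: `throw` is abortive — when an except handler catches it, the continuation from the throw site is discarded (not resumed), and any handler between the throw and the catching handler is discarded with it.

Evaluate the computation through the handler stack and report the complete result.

Evaluation trace:
put(-5) @ H0 ⇒ s:=-5
throw(4) @ H2 caught ⇒ 28
H3 returns [28]
= [28]

Answer: [28]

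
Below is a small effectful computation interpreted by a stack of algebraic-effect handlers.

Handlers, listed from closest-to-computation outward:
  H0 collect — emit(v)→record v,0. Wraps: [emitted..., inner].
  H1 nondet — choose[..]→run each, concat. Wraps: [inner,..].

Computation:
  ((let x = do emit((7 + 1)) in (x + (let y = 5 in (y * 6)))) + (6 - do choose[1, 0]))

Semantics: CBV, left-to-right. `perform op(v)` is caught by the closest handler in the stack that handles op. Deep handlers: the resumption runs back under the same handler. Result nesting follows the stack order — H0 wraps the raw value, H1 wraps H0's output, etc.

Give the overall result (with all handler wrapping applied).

Answer: [[8, 35], [8, 36]]

Working:
emit(8) @ H0 ⇒ out+=8
choose[1, 0] @ H1
  branch[0] choose=1:
    H0 returns [8, 35]
    H1 returns [[8, 35]]
  branch[1] choose=0:
    H0 returns [8, 36]
    H1 returns [[8, 36]]
= [[8, 35], [8, 36]]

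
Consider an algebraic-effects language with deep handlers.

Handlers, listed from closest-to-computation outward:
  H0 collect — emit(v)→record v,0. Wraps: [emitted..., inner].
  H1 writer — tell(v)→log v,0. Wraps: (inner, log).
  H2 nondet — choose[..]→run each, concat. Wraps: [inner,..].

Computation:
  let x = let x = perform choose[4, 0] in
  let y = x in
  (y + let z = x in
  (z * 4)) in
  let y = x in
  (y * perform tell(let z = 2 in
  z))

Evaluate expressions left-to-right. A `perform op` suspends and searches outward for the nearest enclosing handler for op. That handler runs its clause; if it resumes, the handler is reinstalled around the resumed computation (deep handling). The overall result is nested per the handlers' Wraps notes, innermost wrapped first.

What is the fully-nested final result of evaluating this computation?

Answer: [([0], (2)), ([0], (2))]

Evaluation trace:
choose[4, 0] @ H2
  branch[0] choose=4:
    tell(2) @ H1 ⇒ log+=2
    H0 returns [0]
    H1 returns ([0], (2))
    H2 returns [([0], (2))]
  branch[1] choose=0:
    tell(2) @ H1 ⇒ log+=2
    H0 returns [0]
    H1 returns ([0], (2))
    H2 returns [([0], (2))]
= [([0], (2)), ([0], (2))]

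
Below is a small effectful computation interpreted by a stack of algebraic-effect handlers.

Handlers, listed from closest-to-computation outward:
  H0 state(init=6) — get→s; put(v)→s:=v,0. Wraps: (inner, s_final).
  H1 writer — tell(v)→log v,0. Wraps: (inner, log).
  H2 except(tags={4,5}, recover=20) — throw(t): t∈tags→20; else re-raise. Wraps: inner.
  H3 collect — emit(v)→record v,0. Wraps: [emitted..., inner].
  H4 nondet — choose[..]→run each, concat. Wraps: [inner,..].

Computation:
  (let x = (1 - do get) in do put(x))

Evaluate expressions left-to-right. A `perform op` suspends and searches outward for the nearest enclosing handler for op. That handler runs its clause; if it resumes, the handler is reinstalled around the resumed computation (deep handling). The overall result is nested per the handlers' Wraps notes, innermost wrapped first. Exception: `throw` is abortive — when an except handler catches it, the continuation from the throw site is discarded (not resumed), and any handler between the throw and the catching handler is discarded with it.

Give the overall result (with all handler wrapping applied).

Answer: [[((0, -5), ())]]

Working:
get @ H0 ⇒ 6
put(-5) @ H0 ⇒ s:=-5
H0 returns (0, -5)
H1 returns ((0, -5), ())
H2 returns ((0, -5), ())
H3 returns [((0, -5), ())]
H4 returns [[((0, -5), ())]]
= [[((0, -5), ())]]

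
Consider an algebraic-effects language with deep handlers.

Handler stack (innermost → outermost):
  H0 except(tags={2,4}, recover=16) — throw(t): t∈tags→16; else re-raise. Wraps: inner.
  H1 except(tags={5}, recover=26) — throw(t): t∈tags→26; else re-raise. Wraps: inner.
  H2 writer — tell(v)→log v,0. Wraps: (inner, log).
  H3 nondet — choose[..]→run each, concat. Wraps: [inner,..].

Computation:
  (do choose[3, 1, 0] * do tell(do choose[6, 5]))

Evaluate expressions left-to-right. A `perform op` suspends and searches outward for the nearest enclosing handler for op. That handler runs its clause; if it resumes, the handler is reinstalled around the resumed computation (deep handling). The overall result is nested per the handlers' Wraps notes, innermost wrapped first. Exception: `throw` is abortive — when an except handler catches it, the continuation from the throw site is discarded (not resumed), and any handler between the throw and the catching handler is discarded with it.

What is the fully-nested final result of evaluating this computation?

Step-by-step:
choose[3, 1, 0] @ H3
  branch[0] choose=3:
    choose[6, 5] @ H3
      branch[0] choose=6:
        tell(6) @ H2 ⇒ log+=6
        H0 returns 0
        H1 returns 0
        H2 returns (0, (6))
        H3 returns [(0, (6))]
      branch[1] choose=5:
        tell(5) @ H2 ⇒ log+=5
        H0 returns 0
        H1 returns 0
        H2 returns (0, (5))
        H3 returns [(0, (5))]
  branch[1] choose=1:
    choose[6, 5] @ H3
      branch[0] choose=6:
        tell(6) @ H2 ⇒ log+=6
        H0 returns 0
        H1 returns 0
        H2 returns (0, (6))
        H3 returns [(0, (6))]
      branch[1] choose=5:
        tell(5) @ H2 ⇒ log+=5
        H0 returns 0
        H1 returns 0
        H2 returns (0, (5))
        H3 returns [(0, (5))]
  branch[2] choose=0:
    choose[6, 5] @ H3
      branch[0] choose=6:
        tell(6) @ H2 ⇒ log+=6
        H0 returns 0
        H1 returns 0
        H2 returns (0, (6))
        H3 returns [(0, (6))]
      branch[1] choose=5:
        tell(5) @ H2 ⇒ log+=5
        H0 returns 0
        H1 returns 0
        H2 returns (0, (5))
        H3 returns [(0, (5))]
= [(0, (6)), (0, (5)), (0, (6)), (0, (5)), (0, (6)), (0, (5))]

Answer: [(0, (6)), (0, (5)), (0, (6)), (0, (5)), (0, (6)), (0, (5))]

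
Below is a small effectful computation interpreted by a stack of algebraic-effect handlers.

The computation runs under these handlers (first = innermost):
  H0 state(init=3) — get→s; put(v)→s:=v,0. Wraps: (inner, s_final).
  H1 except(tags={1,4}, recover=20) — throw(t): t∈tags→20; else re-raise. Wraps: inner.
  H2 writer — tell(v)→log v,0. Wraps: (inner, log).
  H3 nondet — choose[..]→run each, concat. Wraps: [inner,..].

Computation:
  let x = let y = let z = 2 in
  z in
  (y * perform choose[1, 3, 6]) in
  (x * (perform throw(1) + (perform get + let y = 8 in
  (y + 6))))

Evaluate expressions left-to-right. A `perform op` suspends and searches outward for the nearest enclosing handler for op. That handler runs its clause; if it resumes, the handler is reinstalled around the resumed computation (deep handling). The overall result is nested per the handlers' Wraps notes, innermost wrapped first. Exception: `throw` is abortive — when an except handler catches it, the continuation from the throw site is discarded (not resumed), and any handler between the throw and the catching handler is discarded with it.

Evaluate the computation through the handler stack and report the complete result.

Answer: [(20, ()), (20, ()), (20, ())]

Working:
choose[1, 3, 6] @ H3
  branch[0] choose=1:
    throw(1) @ H1 caught ⇒ 20
    H2 returns (20, ())
    H3 returns [(20, ())]
  branch[1] choose=3:
    throw(1) @ H1 caught ⇒ 20
    H2 returns (20, ())
    H3 returns [(20, ())]
  branch[2] choose=6:
    throw(1) @ H1 caught ⇒ 20
    H2 returns (20, ())
    H3 returns [(20, ())]
= [(20, ()), (20, ()), (20, ())]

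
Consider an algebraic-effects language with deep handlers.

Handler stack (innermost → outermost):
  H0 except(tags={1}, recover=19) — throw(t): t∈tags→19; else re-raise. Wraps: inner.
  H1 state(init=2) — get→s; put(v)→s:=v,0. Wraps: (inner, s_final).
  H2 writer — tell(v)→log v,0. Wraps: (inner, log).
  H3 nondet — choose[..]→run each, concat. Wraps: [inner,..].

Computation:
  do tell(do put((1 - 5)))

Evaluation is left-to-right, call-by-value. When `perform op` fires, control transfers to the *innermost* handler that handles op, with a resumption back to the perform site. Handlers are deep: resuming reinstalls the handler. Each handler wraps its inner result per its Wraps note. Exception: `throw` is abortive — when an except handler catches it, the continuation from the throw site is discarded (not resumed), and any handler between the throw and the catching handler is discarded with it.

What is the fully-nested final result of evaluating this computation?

Evaluation trace:
put(-4) @ H1 ⇒ s:=-4
tell(0) @ H2 ⇒ log+=0
H0 returns 0
H1 returns (0, -4)
H2 returns ((0, -4), (0))
H3 returns [((0, -4), (0))]
= [((0, -4), (0))]

Answer: [((0, -4), (0))]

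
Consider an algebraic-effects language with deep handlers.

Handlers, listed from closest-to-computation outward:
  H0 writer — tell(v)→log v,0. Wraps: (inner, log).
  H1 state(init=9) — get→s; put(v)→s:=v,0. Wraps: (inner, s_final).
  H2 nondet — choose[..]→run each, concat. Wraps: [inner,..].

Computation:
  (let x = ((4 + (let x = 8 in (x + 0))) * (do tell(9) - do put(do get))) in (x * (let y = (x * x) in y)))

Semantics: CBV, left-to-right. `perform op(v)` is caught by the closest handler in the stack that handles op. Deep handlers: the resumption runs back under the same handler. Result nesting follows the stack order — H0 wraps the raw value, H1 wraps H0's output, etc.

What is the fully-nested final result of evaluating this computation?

Answer: [((0, (9)), 9)]

Working:
tell(9) @ H0 ⇒ log+=9
get @ H1 ⇒ 9
put(9) @ H1 ⇒ s:=9
H0 returns (0, (9))
H1 returns ((0, (9)), 9)
H2 returns [((0, (9)), 9)]
= [((0, (9)), 9)]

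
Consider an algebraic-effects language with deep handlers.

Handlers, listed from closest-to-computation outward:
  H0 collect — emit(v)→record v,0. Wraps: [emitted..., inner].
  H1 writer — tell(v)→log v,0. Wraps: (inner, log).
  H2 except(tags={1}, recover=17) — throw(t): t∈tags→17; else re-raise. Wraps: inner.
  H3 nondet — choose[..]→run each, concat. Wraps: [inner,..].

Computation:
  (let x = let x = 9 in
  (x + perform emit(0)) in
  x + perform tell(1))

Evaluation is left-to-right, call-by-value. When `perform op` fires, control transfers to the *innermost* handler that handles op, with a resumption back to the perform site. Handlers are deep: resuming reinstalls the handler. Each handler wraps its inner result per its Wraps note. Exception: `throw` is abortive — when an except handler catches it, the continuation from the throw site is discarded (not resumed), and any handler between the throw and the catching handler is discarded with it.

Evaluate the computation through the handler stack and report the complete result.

Answer: [([0, 9], (1))]

Step-by-step:
emit(0) @ H0 ⇒ out+=0
tell(1) @ H1 ⇒ log+=1
H0 returns [0, 9]
H1 returns ([0, 9], (1))
H2 returns ([0, 9], (1))
H3 returns [([0, 9], (1))]
= [([0, 9], (1))]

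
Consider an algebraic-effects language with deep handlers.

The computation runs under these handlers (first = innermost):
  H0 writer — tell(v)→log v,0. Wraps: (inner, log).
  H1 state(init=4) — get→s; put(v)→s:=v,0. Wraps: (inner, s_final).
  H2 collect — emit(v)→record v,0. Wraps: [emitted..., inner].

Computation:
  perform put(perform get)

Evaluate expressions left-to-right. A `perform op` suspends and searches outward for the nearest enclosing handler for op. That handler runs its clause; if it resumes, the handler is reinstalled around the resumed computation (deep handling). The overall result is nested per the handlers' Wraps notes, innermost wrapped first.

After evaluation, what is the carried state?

Step-by-step:
get @ H1 ⇒ 4
put(4) @ H1 ⇒ s:=4
H0 returns (0, ())
H1 returns ((0, ()), 4)
H2 returns [((0, ()), 4)]
= [((0, ()), 4)]

Answer: 4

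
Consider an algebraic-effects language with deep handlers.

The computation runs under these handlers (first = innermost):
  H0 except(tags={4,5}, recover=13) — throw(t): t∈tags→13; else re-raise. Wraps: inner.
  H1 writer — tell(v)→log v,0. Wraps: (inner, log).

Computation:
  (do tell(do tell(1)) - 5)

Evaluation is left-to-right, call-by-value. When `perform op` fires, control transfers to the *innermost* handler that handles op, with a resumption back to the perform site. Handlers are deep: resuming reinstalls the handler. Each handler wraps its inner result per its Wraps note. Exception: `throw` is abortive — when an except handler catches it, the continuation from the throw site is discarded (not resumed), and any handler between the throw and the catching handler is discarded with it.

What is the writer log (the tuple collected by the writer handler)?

Answer: (1, 0)

Step-by-step:
tell(1) @ H1 ⇒ log+=1
tell(0) @ H1 ⇒ log+=0
H0 returns -5
H1 returns (-5, (1, 0))
= (-5, (1, 0))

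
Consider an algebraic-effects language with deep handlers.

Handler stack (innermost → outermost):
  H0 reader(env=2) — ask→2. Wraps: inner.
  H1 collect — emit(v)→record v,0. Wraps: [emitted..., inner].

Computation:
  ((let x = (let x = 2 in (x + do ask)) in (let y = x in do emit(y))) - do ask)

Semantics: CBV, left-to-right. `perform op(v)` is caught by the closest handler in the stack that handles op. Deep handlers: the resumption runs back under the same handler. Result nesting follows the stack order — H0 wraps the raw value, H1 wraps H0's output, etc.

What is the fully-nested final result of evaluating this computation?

Answer: [4, -2]

Working:
ask @ H0 ⇒ 2
emit(4) @ H1 ⇒ out+=4
ask @ H0 ⇒ 2
H0 returns -2
H1 returns [4, -2]
= [4, -2]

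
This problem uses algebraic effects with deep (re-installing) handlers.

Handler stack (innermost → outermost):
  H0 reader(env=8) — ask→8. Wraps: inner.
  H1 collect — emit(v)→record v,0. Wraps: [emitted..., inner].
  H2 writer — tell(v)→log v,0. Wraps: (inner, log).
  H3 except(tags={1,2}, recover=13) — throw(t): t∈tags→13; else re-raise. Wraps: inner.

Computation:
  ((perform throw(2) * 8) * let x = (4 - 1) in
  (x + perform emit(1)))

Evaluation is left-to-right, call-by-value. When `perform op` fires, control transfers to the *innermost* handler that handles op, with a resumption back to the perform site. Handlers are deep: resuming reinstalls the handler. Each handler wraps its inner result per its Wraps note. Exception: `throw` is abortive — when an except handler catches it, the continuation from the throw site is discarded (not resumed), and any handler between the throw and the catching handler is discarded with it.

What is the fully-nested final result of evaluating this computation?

Answer: 13

Step-by-step:
throw(2) @ H3 caught ⇒ 13
= 13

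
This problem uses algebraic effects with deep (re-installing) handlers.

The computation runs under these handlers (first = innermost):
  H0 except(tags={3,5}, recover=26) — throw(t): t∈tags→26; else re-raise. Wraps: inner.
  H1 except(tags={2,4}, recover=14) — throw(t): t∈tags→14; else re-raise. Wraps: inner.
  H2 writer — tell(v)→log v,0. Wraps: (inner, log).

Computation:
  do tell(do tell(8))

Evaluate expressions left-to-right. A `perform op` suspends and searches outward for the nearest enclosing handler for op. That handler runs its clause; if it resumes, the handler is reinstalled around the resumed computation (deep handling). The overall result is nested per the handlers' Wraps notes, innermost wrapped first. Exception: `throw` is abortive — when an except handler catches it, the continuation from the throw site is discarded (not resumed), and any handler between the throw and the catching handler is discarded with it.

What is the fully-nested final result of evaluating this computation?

Step-by-step:
tell(8) @ H2 ⇒ log+=8
tell(0) @ H2 ⇒ log+=0
H0 returns 0
H1 returns 0
H2 returns (0, (8, 0))
= (0, (8, 0))

Answer: (0, (8, 0))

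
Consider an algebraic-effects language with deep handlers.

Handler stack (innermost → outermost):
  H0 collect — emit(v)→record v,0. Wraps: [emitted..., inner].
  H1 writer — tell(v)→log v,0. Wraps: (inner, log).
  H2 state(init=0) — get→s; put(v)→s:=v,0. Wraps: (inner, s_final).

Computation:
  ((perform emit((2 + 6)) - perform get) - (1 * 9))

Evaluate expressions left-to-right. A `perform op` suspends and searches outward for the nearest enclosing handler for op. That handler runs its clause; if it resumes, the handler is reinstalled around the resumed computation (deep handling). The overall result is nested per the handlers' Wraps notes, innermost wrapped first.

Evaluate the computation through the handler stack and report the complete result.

Answer: (([8, -9], ()), 0)

Working:
emit(8) @ H0 ⇒ out+=8
get @ H2 ⇒ 0
H0 returns [8, -9]
H1 returns ([8, -9], ())
H2 returns (([8, -9], ()), 0)
= (([8, -9], ()), 0)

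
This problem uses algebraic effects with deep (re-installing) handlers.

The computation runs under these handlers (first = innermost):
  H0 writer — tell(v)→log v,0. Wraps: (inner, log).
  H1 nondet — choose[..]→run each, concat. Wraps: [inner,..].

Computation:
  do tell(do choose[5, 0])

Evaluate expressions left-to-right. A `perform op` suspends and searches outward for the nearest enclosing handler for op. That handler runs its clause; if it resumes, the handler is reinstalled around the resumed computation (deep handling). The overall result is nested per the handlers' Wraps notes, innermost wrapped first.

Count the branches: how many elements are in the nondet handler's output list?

Answer: 2

Evaluation trace:
choose[5, 0] @ H1
  branch[0] choose=5:
    tell(5) @ H0 ⇒ log+=5
    H0 returns (0, (5))
    H1 returns [(0, (5))]
  branch[1] choose=0:
    tell(0) @ H0 ⇒ log+=0
    H0 returns (0, (0))
    H1 returns [(0, (0))]
= [(0, (5)), (0, (0))]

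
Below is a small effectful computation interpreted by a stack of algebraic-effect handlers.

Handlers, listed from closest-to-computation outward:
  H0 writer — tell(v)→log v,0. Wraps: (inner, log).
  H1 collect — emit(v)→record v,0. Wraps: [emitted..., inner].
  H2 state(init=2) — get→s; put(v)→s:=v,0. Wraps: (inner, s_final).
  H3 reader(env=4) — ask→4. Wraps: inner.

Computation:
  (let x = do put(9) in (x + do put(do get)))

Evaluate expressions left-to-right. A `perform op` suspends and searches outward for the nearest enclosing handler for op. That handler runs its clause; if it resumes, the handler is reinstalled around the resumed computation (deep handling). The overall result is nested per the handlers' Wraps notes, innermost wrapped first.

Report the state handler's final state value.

Working:
put(9) @ H2 ⇒ s:=9
get @ H2 ⇒ 9
put(9) @ H2 ⇒ s:=9
H0 returns (0, ())
H1 returns [(0, ())]
H2 returns ([(0, ())], 9)
H3 returns ([(0, ())], 9)
= ([(0, ())], 9)

Answer: 9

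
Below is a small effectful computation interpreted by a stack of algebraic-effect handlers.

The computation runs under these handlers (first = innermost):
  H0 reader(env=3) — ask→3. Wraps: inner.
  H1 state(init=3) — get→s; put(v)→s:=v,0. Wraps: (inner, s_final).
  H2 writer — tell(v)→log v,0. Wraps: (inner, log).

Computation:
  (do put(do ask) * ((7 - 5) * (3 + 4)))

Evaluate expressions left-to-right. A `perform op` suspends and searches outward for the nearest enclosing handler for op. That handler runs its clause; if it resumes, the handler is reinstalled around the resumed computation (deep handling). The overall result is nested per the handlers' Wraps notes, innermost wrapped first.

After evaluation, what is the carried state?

Evaluation trace:
ask @ H0 ⇒ 3
put(3) @ H1 ⇒ s:=3
H0 returns 0
H1 returns (0, 3)
H2 returns ((0, 3), ())
= ((0, 3), ())

Answer: 3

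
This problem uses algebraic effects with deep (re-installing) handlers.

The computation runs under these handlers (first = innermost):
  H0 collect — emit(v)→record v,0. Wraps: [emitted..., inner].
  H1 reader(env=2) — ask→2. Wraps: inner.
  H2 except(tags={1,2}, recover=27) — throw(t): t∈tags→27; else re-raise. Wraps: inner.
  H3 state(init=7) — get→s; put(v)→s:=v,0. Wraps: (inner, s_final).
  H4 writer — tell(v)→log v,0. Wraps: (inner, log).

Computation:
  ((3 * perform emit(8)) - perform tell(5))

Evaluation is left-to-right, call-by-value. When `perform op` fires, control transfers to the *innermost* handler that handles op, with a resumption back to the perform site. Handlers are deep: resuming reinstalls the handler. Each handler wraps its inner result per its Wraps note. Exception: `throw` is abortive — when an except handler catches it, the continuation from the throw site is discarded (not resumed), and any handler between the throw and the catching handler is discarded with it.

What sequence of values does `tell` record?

Answer: (5)

Working:
emit(8) @ H0 ⇒ out+=8
tell(5) @ H4 ⇒ log+=5
H0 returns [8, 0]
H1 returns [8, 0]
H2 returns [8, 0]
H3 returns ([8, 0], 7)
H4 returns (([8, 0], 7), (5))
= (([8, 0], 7), (5))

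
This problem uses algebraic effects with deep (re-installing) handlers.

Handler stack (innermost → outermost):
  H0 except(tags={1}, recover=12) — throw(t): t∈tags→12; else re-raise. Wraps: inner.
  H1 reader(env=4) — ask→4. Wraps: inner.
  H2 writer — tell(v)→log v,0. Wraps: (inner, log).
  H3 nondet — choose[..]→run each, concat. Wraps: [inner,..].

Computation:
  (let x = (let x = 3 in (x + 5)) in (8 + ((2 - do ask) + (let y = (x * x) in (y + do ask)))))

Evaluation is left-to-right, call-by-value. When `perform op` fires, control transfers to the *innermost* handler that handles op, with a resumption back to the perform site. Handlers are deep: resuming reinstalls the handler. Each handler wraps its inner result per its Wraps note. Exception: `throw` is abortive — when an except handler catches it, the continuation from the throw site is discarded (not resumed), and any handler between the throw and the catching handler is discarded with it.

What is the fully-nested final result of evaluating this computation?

Step-by-step:
ask @ H1 ⇒ 4
ask @ H1 ⇒ 4
H0 returns 74
H1 returns 74
H2 returns (74, ())
H3 returns [(74, ())]
= [(74, ())]

Answer: [(74, ())]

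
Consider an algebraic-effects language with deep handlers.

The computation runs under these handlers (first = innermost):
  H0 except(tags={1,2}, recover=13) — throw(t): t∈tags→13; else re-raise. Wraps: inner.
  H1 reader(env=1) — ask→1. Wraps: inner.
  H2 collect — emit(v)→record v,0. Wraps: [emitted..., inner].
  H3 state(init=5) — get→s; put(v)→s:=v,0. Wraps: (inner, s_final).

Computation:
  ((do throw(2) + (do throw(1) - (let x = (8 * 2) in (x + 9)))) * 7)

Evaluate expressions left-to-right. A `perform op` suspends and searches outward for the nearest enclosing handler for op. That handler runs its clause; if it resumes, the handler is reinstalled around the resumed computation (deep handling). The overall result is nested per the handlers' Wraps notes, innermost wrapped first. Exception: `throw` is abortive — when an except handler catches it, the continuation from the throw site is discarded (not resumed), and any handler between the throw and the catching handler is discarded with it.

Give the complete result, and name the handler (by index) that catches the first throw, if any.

Evaluation trace:
throw(2) @ H0 caught ⇒ 13
H1 returns 13
H2 returns [13]
H3 returns ([13], 5)
= ([13], 5)

Answer: ([13], 5) ; first throw caught by: H0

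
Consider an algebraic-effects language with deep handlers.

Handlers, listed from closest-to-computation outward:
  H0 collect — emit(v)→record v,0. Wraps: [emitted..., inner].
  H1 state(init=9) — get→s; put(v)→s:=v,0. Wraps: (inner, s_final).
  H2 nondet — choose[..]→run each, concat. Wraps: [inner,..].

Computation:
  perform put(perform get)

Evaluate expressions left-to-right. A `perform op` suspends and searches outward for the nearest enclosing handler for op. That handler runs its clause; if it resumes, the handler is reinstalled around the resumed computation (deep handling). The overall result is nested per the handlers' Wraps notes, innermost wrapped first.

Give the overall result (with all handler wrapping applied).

Step-by-step:
get @ H1 ⇒ 9
put(9) @ H1 ⇒ s:=9
H0 returns [0]
H1 returns ([0], 9)
H2 returns [([0], 9)]
= [([0], 9)]

Answer: [([0], 9)]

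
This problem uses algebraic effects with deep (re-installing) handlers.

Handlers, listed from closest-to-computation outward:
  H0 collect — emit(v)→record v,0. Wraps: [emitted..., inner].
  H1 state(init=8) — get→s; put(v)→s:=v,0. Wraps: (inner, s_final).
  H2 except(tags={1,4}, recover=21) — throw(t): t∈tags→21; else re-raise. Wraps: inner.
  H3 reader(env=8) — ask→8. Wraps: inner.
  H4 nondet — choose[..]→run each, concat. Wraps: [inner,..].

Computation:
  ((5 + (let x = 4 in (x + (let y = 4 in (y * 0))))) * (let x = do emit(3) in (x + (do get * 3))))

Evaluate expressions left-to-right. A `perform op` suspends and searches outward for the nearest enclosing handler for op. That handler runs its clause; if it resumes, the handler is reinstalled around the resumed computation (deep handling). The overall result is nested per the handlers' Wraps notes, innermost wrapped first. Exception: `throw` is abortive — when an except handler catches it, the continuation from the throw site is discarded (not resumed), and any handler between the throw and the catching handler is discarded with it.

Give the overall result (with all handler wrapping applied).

Working:
emit(3) @ H0 ⇒ out+=3
get @ H1 ⇒ 8
H0 returns [3, 216]
H1 returns ([3, 216], 8)
H2 returns ([3, 216], 8)
H3 returns ([3, 216], 8)
H4 returns [([3, 216], 8)]
= [([3, 216], 8)]

Answer: [([3, 216], 8)]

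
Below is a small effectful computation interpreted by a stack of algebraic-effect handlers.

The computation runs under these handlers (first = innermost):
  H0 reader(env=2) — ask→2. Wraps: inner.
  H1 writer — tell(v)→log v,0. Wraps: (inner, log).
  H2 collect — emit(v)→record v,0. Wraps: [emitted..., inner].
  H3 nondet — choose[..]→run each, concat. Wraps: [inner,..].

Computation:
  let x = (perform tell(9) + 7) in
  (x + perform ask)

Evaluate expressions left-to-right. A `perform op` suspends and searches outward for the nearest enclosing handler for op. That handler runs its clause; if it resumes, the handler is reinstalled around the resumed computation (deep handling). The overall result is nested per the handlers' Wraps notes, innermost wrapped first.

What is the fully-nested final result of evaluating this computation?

Step-by-step:
tell(9) @ H1 ⇒ log+=9
ask @ H0 ⇒ 2
H0 returns 9
H1 returns (9, (9))
H2 returns [(9, (9))]
H3 returns [[(9, (9))]]
= [[(9, (9))]]

Answer: [[(9, (9))]]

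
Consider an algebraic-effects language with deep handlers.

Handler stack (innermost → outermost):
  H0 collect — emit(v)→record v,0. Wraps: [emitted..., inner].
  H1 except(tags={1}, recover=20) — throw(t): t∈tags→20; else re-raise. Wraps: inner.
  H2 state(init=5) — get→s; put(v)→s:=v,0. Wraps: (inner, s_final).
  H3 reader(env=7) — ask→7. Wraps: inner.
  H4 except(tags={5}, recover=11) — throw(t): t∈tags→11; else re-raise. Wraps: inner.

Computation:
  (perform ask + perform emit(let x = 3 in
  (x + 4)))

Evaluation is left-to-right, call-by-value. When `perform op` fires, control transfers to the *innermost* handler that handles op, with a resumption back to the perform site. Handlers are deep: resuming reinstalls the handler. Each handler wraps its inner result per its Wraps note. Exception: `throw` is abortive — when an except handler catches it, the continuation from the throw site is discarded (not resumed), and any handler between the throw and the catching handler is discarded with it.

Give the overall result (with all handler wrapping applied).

Answer: ([7, 7], 5)

Working:
ask @ H3 ⇒ 7
emit(7) @ H0 ⇒ out+=7
H0 returns [7, 7]
H1 returns [7, 7]
H2 returns ([7, 7], 5)
H3 returns ([7, 7], 5)
H4 returns ([7, 7], 5)
= ([7, 7], 5)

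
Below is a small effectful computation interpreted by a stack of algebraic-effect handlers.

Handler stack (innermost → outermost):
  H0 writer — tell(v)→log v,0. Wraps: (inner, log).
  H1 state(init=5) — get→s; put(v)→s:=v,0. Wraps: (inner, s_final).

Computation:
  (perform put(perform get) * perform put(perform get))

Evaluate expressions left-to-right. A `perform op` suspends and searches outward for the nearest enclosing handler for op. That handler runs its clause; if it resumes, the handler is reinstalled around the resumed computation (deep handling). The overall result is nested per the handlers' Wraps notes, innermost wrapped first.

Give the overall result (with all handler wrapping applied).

Answer: ((0, ()), 5)

Step-by-step:
get @ H1 ⇒ 5
put(5) @ H1 ⇒ s:=5
get @ H1 ⇒ 5
put(5) @ H1 ⇒ s:=5
H0 returns (0, ())
H1 returns ((0, ()), 5)
= ((0, ()), 5)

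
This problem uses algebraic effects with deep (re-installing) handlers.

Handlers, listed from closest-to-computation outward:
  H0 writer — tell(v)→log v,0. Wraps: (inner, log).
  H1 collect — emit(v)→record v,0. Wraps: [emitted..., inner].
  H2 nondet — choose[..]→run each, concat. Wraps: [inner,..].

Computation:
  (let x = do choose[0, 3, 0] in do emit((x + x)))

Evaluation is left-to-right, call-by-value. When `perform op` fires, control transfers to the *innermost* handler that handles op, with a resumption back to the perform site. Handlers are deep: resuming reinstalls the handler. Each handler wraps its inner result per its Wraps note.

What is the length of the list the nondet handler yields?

Answer: 3

Step-by-step:
choose[0, 3, 0] @ H2
  branch[0] choose=0:
    emit(0) @ H1 ⇒ out+=0
    H0 returns (0, ())
    H1 returns [0, (0, ())]
    H2 returns [[0, (0, ())]]
  branch[1] choose=3:
    emit(6) @ H1 ⇒ out+=6
    H0 returns (0, ())
    H1 returns [6, (0, ())]
    H2 returns [[6, (0, ())]]
  branch[2] choose=0:
    emit(0) @ H1 ⇒ out+=0
    H0 returns (0, ())
    H1 returns [0, (0, ())]
    H2 returns [[0, (0, ())]]
= [[0, (0, ())], [6, (0, ())], [0, (0, ())]]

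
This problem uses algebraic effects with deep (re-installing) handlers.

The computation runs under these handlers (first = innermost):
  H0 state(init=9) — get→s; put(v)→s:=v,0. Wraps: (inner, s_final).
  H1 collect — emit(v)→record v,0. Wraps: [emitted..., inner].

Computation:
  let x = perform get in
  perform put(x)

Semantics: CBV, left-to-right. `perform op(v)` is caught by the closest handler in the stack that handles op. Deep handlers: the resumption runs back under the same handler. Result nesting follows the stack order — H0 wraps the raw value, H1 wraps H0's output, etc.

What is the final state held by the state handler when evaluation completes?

Working:
get @ H0 ⇒ 9
put(9) @ H0 ⇒ s:=9
H0 returns (0, 9)
H1 returns [(0, 9)]
= [(0, 9)]

Answer: 9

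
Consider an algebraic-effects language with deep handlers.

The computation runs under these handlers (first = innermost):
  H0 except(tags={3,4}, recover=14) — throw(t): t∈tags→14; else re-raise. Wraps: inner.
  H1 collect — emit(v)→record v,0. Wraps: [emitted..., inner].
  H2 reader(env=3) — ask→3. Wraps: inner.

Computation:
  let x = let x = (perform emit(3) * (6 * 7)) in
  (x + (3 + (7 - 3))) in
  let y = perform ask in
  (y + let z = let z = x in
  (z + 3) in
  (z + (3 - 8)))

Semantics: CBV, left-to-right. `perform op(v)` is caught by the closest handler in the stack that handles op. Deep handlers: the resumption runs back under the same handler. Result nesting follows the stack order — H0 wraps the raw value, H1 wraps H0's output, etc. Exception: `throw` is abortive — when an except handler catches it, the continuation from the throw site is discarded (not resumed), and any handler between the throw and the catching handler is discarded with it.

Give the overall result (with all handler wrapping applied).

Answer: [3, 8]

Working:
emit(3) @ H1 ⇒ out+=3
ask @ H2 ⇒ 3
H0 returns 8
H1 returns [3, 8]
H2 returns [3, 8]
= [3, 8]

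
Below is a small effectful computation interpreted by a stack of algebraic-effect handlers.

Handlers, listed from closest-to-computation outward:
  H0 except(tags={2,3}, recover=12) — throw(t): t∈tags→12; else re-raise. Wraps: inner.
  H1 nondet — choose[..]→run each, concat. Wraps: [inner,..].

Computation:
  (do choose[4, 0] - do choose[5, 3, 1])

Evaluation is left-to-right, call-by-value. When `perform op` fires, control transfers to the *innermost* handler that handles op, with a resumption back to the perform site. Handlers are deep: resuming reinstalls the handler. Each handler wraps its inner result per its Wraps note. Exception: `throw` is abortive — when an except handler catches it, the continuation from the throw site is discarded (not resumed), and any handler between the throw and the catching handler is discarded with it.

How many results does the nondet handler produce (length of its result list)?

Answer: 6

Evaluation trace:
choose[4, 0] @ H1
  branch[0] choose=4:
    choose[5, 3, 1] @ H1
      branch[0] choose=5:
        H0 returns -1
        H1 returns [-1]
      branch[1] choose=3:
        H0 returns 1
        H1 returns [1]
      branch[2] choose=1:
        H0 returns 3
        H1 returns [3]
  branch[1] choose=0:
    choose[5, 3, 1] @ H1
      branch[0] choose=5:
        H0 returns -5
        H1 returns [-5]
      branch[1] choose=3:
        H0 returns -3
        H1 returns [-3]
      branch[2] choose=1:
        H0 returns -1
        H1 returns [-1]
= [-1, 1, 3, -5, -3, -1]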